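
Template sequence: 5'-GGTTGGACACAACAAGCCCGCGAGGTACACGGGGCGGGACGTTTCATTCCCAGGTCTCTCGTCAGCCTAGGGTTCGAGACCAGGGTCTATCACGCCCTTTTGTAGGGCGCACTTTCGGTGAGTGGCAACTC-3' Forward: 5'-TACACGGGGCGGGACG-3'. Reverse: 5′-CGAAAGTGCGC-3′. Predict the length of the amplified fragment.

Scanning the template, TACACGGGGCGGGACG occurs at positions 26–41; this primer anneals to the bottom strand there with its 3' end pointing downstream.
Taking the reverse complement of CGAAAGTGCGC gives GCGCACTTTCG, found at positions 107–117 on the template; the primer anneals here to the top strand with its 3' end pointing upstream.
Product length = (reverse-primer end) − (forward-primer start) + 1 = 117 − 26 + 1 = 92 bp.

92 bp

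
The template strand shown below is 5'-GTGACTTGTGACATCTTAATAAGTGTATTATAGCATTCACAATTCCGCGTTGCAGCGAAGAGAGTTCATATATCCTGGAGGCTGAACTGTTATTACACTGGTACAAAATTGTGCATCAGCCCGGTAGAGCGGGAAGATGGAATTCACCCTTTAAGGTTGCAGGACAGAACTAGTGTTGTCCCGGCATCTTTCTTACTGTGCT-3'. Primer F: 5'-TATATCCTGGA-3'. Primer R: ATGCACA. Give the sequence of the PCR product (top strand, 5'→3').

5'-TATATCCTGGAGGCTGAACTGTTATTACACTGGTACAAAATTGTGCAT-3'

Forward primer TATATCCTGGA is found on the top strand at positions 69–79.
Taking the reverse complement of ATGCACA gives TGTGCAT, found at positions 110–116 on the template; the primer anneals here to the top strand with its 3' end pointing upstream.
The product is the template from position 69 through 116 (48 bp).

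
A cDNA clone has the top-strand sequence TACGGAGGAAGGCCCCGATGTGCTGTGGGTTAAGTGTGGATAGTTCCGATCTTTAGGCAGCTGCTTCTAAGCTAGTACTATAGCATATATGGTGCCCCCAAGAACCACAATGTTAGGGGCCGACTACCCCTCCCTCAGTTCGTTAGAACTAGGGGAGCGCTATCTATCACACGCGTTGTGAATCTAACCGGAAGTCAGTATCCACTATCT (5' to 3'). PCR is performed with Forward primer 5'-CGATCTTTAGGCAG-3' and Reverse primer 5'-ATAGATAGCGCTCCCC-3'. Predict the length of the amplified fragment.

The forward primer matches the template at positions 47–60.
The reverse primer's reverse complement is GGGGAGCGCTATCTAT, which matches the template at positions 152–167.
Product length = (reverse-primer end) − (forward-primer start) + 1 = 167 − 47 + 1 = 121 bp.

121 bp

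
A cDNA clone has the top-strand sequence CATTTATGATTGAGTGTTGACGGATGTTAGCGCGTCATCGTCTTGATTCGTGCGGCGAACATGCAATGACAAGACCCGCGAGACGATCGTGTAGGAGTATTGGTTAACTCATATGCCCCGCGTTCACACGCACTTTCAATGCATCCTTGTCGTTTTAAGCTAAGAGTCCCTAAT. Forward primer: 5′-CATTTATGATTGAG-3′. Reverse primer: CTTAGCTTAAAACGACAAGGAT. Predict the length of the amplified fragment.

164 bp

Scanning the template, CATTTATGATTGAG occurs at positions 1–14; this primer anneals to the bottom strand there with its 3' end pointing downstream.
Taking the reverse complement of CTTAGCTTAAAACGACAAGGAT gives ATCCTTGTCGTTTTAAGCTAAG, found at positions 143–164 on the template; the primer anneals here to the top strand with its 3' end pointing upstream.
The product runs from position 1 to position 164, so its length is 164 − 1 + 1 = 164 bp.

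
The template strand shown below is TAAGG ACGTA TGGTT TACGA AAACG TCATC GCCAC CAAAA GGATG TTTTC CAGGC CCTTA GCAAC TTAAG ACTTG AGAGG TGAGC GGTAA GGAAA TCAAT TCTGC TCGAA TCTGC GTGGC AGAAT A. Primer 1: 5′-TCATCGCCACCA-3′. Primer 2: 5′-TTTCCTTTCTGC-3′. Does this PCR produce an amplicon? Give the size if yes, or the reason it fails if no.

Primer 2 (TTTCCTTTCTGC) does not match the top strand, and its reverse complement GCAGAAAGGAAA does not match either.
With no annealing site for primer 2, no amplification occurs.

No product — primer 2 has no binding site in the template.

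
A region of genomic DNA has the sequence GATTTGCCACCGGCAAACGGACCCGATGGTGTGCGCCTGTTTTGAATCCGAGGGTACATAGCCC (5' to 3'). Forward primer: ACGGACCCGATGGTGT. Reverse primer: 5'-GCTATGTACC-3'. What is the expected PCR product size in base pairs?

46 bp

Forward primer ACGGACCCGATGGTGT is found on the top strand at positions 17–32.
The reverse primer's reverse complement is GGTACATAGC, which matches the template at positions 53–62.
Amplicon spans positions 17–62: 46 bp.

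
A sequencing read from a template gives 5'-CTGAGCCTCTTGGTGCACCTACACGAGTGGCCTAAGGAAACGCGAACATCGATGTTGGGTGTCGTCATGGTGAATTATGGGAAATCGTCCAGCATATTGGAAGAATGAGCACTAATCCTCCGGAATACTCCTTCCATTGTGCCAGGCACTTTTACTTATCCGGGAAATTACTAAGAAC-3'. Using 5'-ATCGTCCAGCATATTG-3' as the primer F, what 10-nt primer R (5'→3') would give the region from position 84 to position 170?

The product's 3' end on the top strand is position 170.
The reverse primer anneals to the top strand over positions 161–170, i.e. to CGGGAAATTA.
Its sequence written 5'→3' is the reverse complement: TAATTTCCCG.

5'-TAATTTCCCG-3'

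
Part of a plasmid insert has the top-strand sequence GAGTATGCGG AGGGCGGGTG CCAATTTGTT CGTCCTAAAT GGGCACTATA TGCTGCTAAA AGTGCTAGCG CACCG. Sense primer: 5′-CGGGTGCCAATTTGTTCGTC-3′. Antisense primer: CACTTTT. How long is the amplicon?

50 bp

Scanning the template, CGGGTGCCAATTTGTTCGTC occurs at positions 15–34; this primer anneals to the bottom strand there with its 3' end pointing downstream.
Taking the reverse complement of CACTTTT gives AAAAGTG, found at positions 58–64 on the template; the primer anneals here to the top strand with its 3' end pointing upstream.
Product length = (reverse-primer end) − (forward-primer start) + 1 = 64 − 15 + 1 = 50 bp.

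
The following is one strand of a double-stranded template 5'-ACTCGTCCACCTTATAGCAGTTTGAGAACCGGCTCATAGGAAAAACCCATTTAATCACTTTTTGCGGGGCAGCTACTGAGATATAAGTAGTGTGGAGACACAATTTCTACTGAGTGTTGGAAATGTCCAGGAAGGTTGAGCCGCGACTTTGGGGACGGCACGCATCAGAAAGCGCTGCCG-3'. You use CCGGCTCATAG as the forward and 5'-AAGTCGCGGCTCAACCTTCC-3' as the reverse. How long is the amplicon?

121 bp

Forward primer CCGGCTCATAG is found on the top strand at positions 29–39.
The reverse primer's reverse complement is GGAAGGTTGAGCCGCGACTT, which matches the template at positions 130–149.
The product runs from position 29 to position 149, so its length is 149 − 29 + 1 = 121 bp.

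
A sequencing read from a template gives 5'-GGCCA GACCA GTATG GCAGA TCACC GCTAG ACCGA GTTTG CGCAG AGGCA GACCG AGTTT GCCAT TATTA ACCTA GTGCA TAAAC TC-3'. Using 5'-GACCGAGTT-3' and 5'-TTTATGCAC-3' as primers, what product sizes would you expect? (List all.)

55 bp, 34 bp

The forward primer GACCGAGTT matches the top strand at positions 30–38, 51–59.
The reverse primer's reverse complement is GTGCATAAA, matching at positions 76–84.
Each forward site pairs with the reverse site to give a product ending at position 84: sizes 55, 34 bp.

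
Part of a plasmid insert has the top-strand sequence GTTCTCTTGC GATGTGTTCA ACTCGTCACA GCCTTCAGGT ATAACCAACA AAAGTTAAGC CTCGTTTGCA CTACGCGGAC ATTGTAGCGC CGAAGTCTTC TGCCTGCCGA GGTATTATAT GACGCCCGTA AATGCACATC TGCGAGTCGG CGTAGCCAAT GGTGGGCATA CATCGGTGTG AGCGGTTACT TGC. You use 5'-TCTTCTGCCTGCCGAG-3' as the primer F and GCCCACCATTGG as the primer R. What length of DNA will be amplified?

The forward primer matches the template at positions 96–111.
Taking the reverse complement of GCCCACCATTGG gives CCAATGGTGGGC, found at positions 156–167 on the template; the primer anneals here to the top strand with its 3' end pointing upstream.
Product length = (reverse-primer end) − (forward-primer start) + 1 = 167 − 96 + 1 = 72 bp.

72 bp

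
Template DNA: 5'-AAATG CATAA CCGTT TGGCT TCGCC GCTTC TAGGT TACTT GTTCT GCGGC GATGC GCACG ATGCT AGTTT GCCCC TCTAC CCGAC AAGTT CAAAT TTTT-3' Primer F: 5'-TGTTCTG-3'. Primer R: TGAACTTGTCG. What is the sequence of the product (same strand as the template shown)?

Forward primer TGTTCTG is found on the top strand at positions 40–46.
Reverse complement of the reverse primer: CGACAAGTTCA. This occurs on the top strand at positions 82–92.
The product is the template from position 40 through 92 (53 bp).

5'-TGTTCTGCGGCGATGCGCACGATGCTAGTTTGCCCCTCTACCCGACAAGTTCA-3'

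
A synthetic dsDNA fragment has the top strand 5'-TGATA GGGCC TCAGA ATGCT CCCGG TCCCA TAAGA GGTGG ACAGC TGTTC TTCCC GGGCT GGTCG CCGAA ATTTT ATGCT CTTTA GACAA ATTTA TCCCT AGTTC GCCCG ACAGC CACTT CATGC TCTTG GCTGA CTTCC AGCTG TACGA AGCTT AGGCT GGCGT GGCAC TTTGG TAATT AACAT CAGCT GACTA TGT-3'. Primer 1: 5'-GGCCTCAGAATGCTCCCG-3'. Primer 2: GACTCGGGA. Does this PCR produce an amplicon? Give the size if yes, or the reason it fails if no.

Primer 2 (GACTCGGGA) does not match the top strand, and its reverse complement TCCCGAGTC does not match either.
With no annealing site for primer 2, no amplification occurs.

No product — primer 2 has no binding site in the template.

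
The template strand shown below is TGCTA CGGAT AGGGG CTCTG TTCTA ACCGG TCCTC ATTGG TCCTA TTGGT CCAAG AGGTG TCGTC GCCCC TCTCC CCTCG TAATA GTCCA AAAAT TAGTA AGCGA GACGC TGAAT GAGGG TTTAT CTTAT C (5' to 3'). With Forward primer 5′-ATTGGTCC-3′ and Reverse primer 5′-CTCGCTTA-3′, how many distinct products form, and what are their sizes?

The forward primer ATTGGTCC matches the top strand at positions 36–43, 45–52.
The reverse primer's reverse complement is TAAGCGAG, matching at positions 99–106.
Each forward site pairs with the reverse site to give a product ending at position 106: sizes 71, 62 bp.

Two products: 71 bp, 62 bp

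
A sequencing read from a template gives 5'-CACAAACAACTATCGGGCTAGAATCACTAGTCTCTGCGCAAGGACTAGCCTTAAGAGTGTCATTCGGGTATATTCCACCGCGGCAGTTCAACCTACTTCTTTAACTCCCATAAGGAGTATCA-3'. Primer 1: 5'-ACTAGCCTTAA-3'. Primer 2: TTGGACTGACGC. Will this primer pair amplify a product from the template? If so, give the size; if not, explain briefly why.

No product — primer 2 has no binding site in the template.

Primer 2 (TTGGACTGACGC) does not match the top strand, and its reverse complement GCGTCAGTCCAA does not match either.
With no annealing site for primer 2, no amplification occurs.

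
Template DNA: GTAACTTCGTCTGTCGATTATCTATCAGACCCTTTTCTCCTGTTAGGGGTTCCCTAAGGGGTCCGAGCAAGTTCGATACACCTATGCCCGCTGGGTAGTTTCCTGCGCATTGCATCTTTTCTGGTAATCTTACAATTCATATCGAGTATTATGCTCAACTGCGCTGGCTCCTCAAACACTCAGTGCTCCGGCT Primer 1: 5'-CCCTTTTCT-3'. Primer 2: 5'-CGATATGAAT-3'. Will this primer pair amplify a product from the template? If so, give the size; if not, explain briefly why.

Yes — a 115 bp product.

Primer 1 (CCCTTTTCT) matches the top strand at positions 30–38; it acts as a forward primer.
Primer 2's reverse complement is ATTCATATCG, matching the top strand at positions 135–144; it acts as a reverse primer.
The 3' ends face each other across positions 30–144, giving a 115 bp product.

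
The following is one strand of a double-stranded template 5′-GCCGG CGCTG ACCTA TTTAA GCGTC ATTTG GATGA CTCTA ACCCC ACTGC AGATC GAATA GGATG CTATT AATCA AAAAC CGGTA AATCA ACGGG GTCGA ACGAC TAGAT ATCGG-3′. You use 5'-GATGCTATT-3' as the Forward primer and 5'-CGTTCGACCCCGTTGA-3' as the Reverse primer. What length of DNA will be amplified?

42 bp

The forward primer matches the template at positions 62–70.
The reverse primer's reverse complement is TCAACGGGGTCGAACG, which matches the template at positions 88–103.
Product length = (reverse-primer end) − (forward-primer start) + 1 = 103 − 62 + 1 = 42 bp.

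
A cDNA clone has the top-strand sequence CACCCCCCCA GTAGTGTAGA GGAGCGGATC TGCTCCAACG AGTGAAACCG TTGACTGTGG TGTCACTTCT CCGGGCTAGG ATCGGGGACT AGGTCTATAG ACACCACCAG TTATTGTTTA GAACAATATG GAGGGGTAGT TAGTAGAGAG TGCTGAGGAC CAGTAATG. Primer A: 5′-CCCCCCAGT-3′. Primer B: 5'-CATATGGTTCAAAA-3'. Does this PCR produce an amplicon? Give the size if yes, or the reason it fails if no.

No product — primer B has no binding site in the template.

Primer B (CATATGGTTCAAAA) does not match the top strand, and its reverse complement TTTTGAACCATATG does not match either.
With no annealing site for primer B, no amplification occurs.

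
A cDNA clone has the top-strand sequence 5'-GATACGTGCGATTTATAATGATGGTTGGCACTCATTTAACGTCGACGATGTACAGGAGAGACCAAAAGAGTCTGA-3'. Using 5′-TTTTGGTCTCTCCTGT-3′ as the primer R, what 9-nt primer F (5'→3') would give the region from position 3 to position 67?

The reverse primer's reverse complement ACAGGAGAGACCAAAA matches the template at positions 52–67; the product starts at position 3.
The forward primer is identical to the top strand over positions 3–11: TACGTGCGA.

5'-TACGTGCGA-3'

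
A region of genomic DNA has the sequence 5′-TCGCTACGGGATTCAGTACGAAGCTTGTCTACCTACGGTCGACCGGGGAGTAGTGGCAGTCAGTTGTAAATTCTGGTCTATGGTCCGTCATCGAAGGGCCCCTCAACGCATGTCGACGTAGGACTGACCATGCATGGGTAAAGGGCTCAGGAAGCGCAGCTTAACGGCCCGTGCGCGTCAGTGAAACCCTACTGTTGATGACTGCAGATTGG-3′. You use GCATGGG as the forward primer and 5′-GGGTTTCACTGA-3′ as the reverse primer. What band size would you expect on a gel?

58 bp

The forward primer matches the template at positions 132–138.
The reverse primer's reverse complement is TCAGTGAAACCC, which matches the template at positions 178–189.
Product length = (reverse-primer end) − (forward-primer start) + 1 = 189 − 132 + 1 = 58 bp.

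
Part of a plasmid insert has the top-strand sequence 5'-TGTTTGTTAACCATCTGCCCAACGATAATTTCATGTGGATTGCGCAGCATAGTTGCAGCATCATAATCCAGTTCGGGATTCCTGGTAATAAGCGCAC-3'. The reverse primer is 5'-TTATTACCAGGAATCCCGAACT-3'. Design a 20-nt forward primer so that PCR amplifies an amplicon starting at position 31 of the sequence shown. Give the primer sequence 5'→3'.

The reverse primer's reverse complement AGTTCGGGATTCCTGGTAATAA matches the template at positions 70–91; the product starts at position 31.
The forward primer is identical to the top strand over positions 31–50: TCATGTGGATTGCGCAGCAT.

5'-TCATGTGGATTGCGCAGCAT-3'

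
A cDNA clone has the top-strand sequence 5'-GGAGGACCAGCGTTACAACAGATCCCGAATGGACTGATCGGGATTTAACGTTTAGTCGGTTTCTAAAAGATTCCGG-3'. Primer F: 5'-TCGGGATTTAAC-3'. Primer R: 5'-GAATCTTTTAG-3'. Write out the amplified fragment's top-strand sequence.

5'-TCGGGATTTAACGTTTAGTCGGTTTCTAAAAGATTC-3'

The forward primer matches the template at positions 38–49.
The reverse primer's reverse complement is CTAAAAGATTC, which matches the template at positions 63–73.
The product is the template from position 38 through 73 (36 bp).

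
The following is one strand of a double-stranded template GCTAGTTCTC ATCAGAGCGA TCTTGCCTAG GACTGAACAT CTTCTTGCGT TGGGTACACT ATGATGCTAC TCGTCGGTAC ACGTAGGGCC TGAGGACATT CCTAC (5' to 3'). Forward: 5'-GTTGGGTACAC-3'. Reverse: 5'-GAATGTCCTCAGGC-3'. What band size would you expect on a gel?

Forward primer GTTGGGTACAC is found on the top strand at positions 49–59.
Reverse complement of the reverse primer: GCCTGAGGACATTC. This occurs on the top strand at positions 88–101.
Product length = (reverse-primer end) − (forward-primer start) + 1 = 101 − 49 + 1 = 53 bp.

53 bp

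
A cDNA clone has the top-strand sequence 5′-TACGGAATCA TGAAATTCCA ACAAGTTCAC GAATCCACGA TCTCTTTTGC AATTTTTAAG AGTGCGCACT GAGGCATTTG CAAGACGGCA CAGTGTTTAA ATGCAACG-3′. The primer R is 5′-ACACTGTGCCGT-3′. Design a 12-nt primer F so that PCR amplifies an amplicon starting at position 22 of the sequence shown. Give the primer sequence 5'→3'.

The reverse primer's reverse complement ACGGCACAGTGT matches the template at positions 85–96; the product starts at position 22.
The forward primer is identical to the top strand over positions 22–33: CAAGTTCACGAA.

5'-CAAGTTCACGAA-3'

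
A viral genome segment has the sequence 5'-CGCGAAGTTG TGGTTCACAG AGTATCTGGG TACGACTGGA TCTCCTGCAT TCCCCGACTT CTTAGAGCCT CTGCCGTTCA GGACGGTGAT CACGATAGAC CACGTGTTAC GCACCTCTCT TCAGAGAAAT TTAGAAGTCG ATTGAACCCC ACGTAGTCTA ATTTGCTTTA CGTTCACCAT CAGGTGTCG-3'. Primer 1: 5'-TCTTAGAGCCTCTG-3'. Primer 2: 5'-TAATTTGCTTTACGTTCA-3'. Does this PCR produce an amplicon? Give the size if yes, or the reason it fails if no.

Primer 1 (TCTTAGAGCCTCTG) matches the top strand at positions 60–73 (3' end points downstream).
Primer 2 (TAATTTGCTTTACGTTCA) also matches the top strand directly, at positions 159–176 — its reverse complement TGAACGTAAAGCAAATTA is not present.
Both primers anneal to the bottom strand with 3' ends pointing the same way, so neither can prime synthesis back toward the other.

No product — both primers anneal to the same strand and extend in the same direction.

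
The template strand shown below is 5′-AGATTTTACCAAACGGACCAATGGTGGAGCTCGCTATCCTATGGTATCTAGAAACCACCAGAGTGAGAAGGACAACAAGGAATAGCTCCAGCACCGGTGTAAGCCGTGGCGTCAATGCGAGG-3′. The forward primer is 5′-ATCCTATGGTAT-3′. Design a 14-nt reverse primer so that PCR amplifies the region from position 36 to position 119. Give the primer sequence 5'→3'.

5'-CGCATTGACGCCAC-3'

The product's 3' end on the top strand is position 119.
The reverse primer anneals to the top strand over positions 106–119, i.e. to GTGGCGTCAATGCG.
Its sequence written 5'→3' is the reverse complement: CGCATTGACGCCAC.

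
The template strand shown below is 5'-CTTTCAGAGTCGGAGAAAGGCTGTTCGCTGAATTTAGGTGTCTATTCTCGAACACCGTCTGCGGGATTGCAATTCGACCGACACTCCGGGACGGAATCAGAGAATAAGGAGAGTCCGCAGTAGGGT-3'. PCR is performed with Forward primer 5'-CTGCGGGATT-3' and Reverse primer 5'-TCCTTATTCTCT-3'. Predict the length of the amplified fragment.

Forward primer CTGCGGGATT is found on the top strand at positions 59–68.
Taking the reverse complement of TCCTTATTCTCT gives AGAGAATAAGGA, found at positions 99–110 on the template; the primer anneals here to the top strand with its 3' end pointing upstream.
Product length = (reverse-primer end) − (forward-primer start) + 1 = 110 − 59 + 1 = 52 bp.

52 bp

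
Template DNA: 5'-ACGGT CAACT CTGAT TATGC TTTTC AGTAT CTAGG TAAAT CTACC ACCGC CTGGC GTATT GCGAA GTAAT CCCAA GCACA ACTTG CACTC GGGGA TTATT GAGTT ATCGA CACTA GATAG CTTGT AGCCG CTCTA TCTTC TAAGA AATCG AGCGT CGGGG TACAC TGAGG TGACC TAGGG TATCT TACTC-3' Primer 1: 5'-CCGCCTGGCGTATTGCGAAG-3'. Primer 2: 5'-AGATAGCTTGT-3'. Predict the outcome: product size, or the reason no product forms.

No product — both primers anneal to the same strand and extend in the same direction.

Primer 1 (CCGCCTGGCGTATTGCGAAG) matches the top strand at positions 47–66 (3' end points downstream).
Primer 2 (AGATAGCTTGT) also matches the top strand directly, at positions 115–125 — its reverse complement ACAAGCTATCT is not present.
Both primers anneal to the bottom strand with 3' ends pointing the same way, so neither can prime synthesis back toward the other.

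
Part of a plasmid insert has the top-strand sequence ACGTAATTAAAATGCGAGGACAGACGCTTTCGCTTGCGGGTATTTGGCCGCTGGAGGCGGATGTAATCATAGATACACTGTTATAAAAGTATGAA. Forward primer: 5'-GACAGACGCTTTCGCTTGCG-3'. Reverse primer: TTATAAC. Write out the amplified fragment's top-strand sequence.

The forward primer matches the template at positions 19–38.
The reverse primer's reverse complement is GTTATAA, which matches the template at positions 80–86.
The product is the template from position 19 through 86 (68 bp).

5'-GACAGACGCTTTCGCTTGCGGGTATTTGGCCGCTGGAGGCGGATGTAATCATAGATACACTGTTATAA-3'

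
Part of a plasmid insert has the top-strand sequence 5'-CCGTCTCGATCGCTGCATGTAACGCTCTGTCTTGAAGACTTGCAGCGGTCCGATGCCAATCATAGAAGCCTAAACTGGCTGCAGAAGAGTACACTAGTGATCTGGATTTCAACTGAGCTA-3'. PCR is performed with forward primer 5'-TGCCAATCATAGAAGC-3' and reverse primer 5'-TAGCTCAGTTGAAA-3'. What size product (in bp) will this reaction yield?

67 bp

Forward primer TGCCAATCATAGAAGC is found on the top strand at positions 54–69.
The reverse primer's reverse complement is TTTCAACTGAGCTA, which matches the template at positions 107–120.
The product runs from position 54 to position 120, so its length is 120 − 54 + 1 = 67 bp.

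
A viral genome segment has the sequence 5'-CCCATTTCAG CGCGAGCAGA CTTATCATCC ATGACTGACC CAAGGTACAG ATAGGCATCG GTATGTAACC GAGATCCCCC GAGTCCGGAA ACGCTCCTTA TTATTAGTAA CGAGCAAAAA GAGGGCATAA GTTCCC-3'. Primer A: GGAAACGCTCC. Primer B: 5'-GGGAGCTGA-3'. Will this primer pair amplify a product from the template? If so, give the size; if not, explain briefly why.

Primer B (GGGAGCTGA) does not match the top strand, and its reverse complement TCAGCTCCC does not match either.
With no annealing site for primer B, no amplification occurs.

No product — primer B has no binding site in the template.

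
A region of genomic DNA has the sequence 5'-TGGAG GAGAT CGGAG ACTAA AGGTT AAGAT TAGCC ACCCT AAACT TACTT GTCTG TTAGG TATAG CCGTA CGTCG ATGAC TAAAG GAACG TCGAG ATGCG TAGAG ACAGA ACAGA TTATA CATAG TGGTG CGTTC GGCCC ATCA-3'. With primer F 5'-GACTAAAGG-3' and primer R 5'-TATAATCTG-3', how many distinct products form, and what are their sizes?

The forward primer GACTAAAGG matches the top strand at positions 15–23, 78–86.
The reverse primer's reverse complement is CAGATTATA, matching at positions 112–120.
Each forward site pairs with the reverse site to give a product ending at position 120: sizes 106, 43 bp.

Two products: 106 bp, 43 bp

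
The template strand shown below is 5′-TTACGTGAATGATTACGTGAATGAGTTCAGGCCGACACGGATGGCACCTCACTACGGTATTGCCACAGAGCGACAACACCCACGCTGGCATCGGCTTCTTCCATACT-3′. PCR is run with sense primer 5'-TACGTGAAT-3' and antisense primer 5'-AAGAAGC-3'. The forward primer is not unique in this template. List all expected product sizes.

The forward primer TACGTGAAT matches the top strand at positions 2–10, 14–22.
The reverse primer's reverse complement is GCTTCTT, matching at positions 94–100.
Each forward site pairs with the reverse site to give a product ending at position 100: sizes 99, 87 bp.

99 bp, 87 bp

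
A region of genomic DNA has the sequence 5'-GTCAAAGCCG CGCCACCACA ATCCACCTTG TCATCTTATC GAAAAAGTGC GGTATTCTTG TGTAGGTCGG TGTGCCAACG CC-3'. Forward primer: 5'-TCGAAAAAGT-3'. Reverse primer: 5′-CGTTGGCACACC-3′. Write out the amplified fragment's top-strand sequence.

5'-TCGAAAAAGTGCGGTATTCTTGTGTAGGTCGGTGTGCCAACG-3'

Forward primer TCGAAAAAGT is found on the top strand at positions 39–48.
Reverse complement of the reverse primer: GGTGTGCCAACG. This occurs on the top strand at positions 69–80.
The product is the template from position 39 through 80 (42 bp).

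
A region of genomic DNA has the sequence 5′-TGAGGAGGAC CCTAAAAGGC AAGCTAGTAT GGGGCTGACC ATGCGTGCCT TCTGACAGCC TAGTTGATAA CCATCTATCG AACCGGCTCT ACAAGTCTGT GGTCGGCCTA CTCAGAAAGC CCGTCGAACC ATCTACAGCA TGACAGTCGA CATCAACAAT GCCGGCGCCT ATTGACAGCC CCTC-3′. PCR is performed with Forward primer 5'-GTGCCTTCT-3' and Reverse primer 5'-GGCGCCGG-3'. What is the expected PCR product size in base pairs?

Forward primer GTGCCTTCT is found on the top strand at positions 45–53.
Reverse complement of the reverse primer: CCGGCGCC. This occurs on the top strand at positions 162–169.
Amplicon spans positions 45–169: 125 bp.

125 bp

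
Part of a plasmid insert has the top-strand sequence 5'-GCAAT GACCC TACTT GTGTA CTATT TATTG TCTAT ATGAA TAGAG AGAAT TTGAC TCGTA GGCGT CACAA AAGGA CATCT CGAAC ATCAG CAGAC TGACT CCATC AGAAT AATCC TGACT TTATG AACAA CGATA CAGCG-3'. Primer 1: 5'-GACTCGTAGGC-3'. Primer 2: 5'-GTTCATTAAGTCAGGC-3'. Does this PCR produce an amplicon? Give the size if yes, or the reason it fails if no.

No product — primer 2 has no binding site in the template.

Primer 2 (GTTCATTAAGTCAGGC) does not match the top strand, and its reverse complement GCCTGACTTAATGAAC does not match either.
With no annealing site for primer 2, no amplification occurs.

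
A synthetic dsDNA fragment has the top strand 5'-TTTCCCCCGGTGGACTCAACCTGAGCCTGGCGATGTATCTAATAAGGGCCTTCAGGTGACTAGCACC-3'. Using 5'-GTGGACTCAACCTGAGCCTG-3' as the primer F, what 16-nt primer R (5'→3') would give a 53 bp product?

5'-TAGTCACCTGAAGGCC-3'

The forward primer binds at positions 10–29, so a 53 bp product ends at position 10 + 53 − 1 = 62.
The reverse primer anneals to the top strand over positions 47–62, i.e. to GGCCTTCAGGTGACTA.
Its sequence written 5'→3' is the reverse complement: TAGTCACCTGAAGGCC.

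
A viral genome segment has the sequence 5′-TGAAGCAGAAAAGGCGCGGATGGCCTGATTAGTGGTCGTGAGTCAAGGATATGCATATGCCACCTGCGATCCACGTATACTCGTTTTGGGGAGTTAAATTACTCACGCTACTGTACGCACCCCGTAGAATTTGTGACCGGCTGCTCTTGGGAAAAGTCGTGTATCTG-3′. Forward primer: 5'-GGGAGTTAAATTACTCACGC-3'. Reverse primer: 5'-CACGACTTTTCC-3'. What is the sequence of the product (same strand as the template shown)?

Scanning the template, GGGAGTTAAATTACTCACGC occurs at positions 89–108; this primer anneals to the bottom strand there with its 3' end pointing downstream.
Reverse complement of the reverse primer: GGAAAAGTCGTG. This occurs on the top strand at positions 150–161.
The product is the template from position 89 through 161 (73 bp).

5'-GGGAGTTAAATTACTCACGCTACTGTACGCACCCCGTAGAATTTGTGACCGGCTGCTCTTGGGAAAAGTCGTG-3'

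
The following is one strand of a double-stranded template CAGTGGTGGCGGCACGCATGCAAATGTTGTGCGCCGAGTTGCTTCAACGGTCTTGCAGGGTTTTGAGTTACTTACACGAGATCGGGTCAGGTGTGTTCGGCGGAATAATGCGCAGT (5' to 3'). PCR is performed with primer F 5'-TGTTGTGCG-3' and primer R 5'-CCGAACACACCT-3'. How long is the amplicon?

76 bp

Scanning the template, TGTTGTGCG occurs at positions 25–33; this primer anneals to the bottom strand there with its 3' end pointing downstream.
Reverse complement of the reverse primer: AGGTGTGTTCGG. This occurs on the top strand at positions 89–100.
Amplicon spans positions 25–100: 76 bp.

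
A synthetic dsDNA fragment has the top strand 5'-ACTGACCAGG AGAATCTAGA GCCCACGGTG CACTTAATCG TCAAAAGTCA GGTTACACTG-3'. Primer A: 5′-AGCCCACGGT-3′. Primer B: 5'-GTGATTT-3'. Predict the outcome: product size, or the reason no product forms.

No product — primer B has no binding site in the template.

Primer B (GTGATTT) does not match the top strand, and its reverse complement AAATCAC does not match either.
With no annealing site for primer B, no amplification occurs.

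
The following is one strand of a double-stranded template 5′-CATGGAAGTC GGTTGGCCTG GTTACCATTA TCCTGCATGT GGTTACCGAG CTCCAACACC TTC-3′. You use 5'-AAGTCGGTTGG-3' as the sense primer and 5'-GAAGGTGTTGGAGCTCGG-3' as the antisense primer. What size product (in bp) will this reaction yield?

58 bp

Scanning the template, AAGTCGGTTGG occurs at positions 6–16; this primer anneals to the bottom strand there with its 3' end pointing downstream.
The reverse primer's reverse complement is CCGAGCTCCAACACCTTC, which matches the template at positions 46–63.
The product runs from position 6 to position 63, so its length is 63 − 6 + 1 = 58 bp.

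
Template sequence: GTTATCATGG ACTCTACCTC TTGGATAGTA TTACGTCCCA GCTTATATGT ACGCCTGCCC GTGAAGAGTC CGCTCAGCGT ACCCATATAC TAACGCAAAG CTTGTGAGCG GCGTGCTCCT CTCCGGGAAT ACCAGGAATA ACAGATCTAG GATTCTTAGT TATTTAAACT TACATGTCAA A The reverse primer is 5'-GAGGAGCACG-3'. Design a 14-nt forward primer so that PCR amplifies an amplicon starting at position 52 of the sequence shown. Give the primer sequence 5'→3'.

The reverse primer's reverse complement CGTGCTCCTC matches the template at positions 112–121; the product starts at position 52.
The forward primer is identical to the top strand over positions 52–65: CGCCTGCCCGTGAA.

5'-CGCCTGCCCGTGAA-3'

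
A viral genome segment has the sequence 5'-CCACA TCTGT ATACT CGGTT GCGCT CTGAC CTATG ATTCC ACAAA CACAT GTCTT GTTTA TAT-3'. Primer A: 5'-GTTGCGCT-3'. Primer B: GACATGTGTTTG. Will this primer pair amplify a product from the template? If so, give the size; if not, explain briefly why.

Primer A (GTTGCGCT) matches the top strand at positions 18–25; it acts as a forward primer.
Primer B's reverse complement is CAAACACATGTC, matching the top strand at positions 42–53; it acts as a reverse primer.
The 3' ends face each other across positions 18–53, giving a 36 bp product.

Yes — a 36 bp product.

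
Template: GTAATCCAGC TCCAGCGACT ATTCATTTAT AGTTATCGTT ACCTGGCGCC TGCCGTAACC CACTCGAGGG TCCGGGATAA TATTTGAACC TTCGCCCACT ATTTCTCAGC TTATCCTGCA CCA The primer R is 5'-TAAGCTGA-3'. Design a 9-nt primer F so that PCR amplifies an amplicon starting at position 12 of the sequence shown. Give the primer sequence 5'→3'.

The reverse primer's reverse complement TCAGCTTA matches the template at positions 106–113; the product starts at position 12.
The forward primer is identical to the top strand over positions 12–20: CCAGCGACT.

5'-CCAGCGACT-3'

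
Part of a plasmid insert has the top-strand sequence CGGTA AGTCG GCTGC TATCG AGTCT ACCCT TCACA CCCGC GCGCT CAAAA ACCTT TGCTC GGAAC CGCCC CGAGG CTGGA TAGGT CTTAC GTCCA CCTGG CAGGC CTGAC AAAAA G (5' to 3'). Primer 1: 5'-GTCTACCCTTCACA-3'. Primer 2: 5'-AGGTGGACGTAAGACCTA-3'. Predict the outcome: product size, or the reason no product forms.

Yes — a 77 bp product.

Primer 1 (GTCTACCCTTCACA) matches the top strand at positions 22–35; it acts as a forward primer.
Primer 2's reverse complement is TAGGTCTTACGTCCACCT, matching the top strand at positions 81–98; it acts as a reverse primer.
The 3' ends face each other across positions 22–98, giving a 77 bp product.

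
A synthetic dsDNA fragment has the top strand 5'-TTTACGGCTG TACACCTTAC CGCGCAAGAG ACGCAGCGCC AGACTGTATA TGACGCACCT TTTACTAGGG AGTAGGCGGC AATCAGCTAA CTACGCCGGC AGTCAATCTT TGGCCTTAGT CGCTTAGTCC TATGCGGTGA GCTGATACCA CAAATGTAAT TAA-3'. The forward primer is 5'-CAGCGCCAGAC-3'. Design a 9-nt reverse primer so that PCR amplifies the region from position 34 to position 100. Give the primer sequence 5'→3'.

5'-GCCGGCGTA-3'

The product's 3' end on the top strand is position 100.
The reverse primer anneals to the top strand over positions 92–100, i.e. to TACGCCGGC.
Its sequence written 5'→3' is the reverse complement: GCCGGCGTA.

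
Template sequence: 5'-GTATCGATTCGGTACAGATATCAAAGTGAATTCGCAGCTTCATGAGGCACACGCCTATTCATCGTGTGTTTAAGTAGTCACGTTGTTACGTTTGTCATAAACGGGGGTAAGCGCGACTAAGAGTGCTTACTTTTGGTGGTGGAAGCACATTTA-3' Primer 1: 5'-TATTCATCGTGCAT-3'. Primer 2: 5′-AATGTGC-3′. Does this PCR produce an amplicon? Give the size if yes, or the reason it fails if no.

No product — primer 1 has no binding site in the template.

Primer 1 (TATTCATCGTGCAT) does not match the top strand, and its reverse complement ATGCACGATGAATA does not match either.
With no annealing site for primer 1, no amplification occurs.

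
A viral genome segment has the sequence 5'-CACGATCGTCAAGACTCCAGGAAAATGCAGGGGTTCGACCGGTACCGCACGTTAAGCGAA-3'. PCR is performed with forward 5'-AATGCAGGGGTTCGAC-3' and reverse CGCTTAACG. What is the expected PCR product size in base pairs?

Forward primer AATGCAGGGGTTCGAC is found on the top strand at positions 24–39.
Reverse complement of the reverse primer: CGTTAAGCG. This occurs on the top strand at positions 50–58.
Amplicon spans positions 24–58: 35 bp.

35 bp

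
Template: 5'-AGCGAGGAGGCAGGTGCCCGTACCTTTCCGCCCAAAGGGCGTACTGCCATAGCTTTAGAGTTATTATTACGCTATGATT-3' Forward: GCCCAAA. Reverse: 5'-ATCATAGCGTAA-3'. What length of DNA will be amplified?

Forward primer GCCCAAA is found on the top strand at positions 30–36.
Reverse complement of the reverse primer: TTACGCTATGAT. This occurs on the top strand at positions 67–78.
The product runs from position 30 to position 78, so its length is 78 − 30 + 1 = 49 bp.

49 bp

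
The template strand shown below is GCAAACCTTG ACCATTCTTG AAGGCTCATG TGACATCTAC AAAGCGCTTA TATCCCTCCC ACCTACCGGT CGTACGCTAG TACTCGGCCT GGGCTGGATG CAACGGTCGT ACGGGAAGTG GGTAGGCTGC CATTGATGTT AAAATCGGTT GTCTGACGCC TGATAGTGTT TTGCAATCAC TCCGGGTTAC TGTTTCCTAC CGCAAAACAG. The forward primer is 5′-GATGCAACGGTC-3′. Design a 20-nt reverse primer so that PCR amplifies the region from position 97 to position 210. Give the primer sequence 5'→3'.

5'-CTGTTTTGCGGTAGGAAACA-3'

The product's 3' end on the top strand is position 210.
The reverse primer anneals to the top strand over positions 191–210, i.e. to TGTTTCCTACCGCAAAACAG.
Its sequence written 5'→3' is the reverse complement: CTGTTTTGCGGTAGGAAACA.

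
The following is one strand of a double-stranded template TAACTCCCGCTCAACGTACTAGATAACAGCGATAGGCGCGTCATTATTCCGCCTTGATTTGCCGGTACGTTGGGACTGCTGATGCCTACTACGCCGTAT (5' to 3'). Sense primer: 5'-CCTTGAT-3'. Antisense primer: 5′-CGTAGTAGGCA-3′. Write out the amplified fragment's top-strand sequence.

5'-CCTTGATTTGCCGGTACGTTGGGACTGCTGATGCCTACTACG-3'

Scanning the template, CCTTGAT occurs at positions 52–58; this primer anneals to the bottom strand there with its 3' end pointing downstream.
Taking the reverse complement of CGTAGTAGGCA gives TGCCTACTACG, found at positions 83–93 on the template; the primer anneals here to the top strand with its 3' end pointing upstream.
The product is the template from position 52 through 93 (42 bp).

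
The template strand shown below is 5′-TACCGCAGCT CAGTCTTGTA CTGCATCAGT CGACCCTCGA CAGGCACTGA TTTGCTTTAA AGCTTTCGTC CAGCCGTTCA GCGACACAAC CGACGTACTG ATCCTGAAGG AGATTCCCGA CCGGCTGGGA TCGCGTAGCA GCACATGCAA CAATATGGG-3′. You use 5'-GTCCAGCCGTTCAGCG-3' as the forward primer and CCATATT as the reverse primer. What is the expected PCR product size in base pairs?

Forward primer GTCCAGCCGTTCAGCG is found on the top strand at positions 68–83.
Taking the reverse complement of CCATATT gives AATATGG, found at positions 152–158 on the template; the primer anneals here to the top strand with its 3' end pointing upstream.
The product runs from position 68 to position 158, so its length is 158 − 68 + 1 = 91 bp.

91 bp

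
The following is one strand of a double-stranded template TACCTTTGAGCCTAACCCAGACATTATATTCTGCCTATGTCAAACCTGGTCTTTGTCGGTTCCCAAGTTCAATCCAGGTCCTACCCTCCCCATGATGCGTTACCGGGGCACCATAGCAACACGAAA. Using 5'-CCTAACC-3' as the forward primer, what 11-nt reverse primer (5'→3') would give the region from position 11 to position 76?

The product's 3' end on the top strand is position 76.
The reverse primer anneals to the top strand over positions 66–76, i.e. to AGTTCAATCCA.
Its sequence written 5'→3' is the reverse complement: TGGATTGAACT.

5'-TGGATTGAACT-3'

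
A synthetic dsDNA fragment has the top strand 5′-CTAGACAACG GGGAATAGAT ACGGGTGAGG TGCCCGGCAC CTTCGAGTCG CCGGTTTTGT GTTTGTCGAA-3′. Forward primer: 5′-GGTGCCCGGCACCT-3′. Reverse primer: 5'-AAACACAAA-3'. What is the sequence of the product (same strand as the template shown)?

5'-GGTGCCCGGCACCTTCGAGTCGCCGGTTTTGTGTTT-3'

Forward primer GGTGCCCGGCACCT is found on the top strand at positions 29–42.
The reverse primer's reverse complement is TTTGTGTTT, which matches the template at positions 56–64.
The product is the template from position 29 through 64 (36 bp).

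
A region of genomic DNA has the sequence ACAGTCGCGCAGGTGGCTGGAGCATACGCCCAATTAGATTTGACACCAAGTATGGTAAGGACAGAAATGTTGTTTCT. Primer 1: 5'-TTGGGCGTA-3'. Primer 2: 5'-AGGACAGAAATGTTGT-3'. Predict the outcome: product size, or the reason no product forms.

Primer 1 (TTGGGCGTA) has reverse complement TACGCCCAA, which matches the top strand at positions 25–33; primer 1 anneals to the top strand there with its 3' end pointing upstream toward position 25.
Primer 2 (AGGACAGAAATGTTGT) matches the top strand directly at positions 58–73; it anneals to the bottom strand with its 3' end pointing downstream toward position 73.
The 3' ends diverge (primer 1 extends toward position 1, primer 2 toward position 77), so the primers never converge on a shared product.

No product — the primers' 3' ends point away from each other.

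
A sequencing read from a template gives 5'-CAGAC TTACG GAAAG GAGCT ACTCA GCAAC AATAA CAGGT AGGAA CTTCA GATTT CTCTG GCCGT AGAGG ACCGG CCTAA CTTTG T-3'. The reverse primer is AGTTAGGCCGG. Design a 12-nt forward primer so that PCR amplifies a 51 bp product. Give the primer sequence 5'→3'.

The reverse primer's reverse complement CCGGCCTAACT matches the template at positions 72–82, so the product ends at position 82.
A 51 bp product then starts at position 82 − 51 + 1 = 32.
The forward primer is identical to the top strand there: ATAACAGGTAGG.

5'-ATAACAGGTAGG-3'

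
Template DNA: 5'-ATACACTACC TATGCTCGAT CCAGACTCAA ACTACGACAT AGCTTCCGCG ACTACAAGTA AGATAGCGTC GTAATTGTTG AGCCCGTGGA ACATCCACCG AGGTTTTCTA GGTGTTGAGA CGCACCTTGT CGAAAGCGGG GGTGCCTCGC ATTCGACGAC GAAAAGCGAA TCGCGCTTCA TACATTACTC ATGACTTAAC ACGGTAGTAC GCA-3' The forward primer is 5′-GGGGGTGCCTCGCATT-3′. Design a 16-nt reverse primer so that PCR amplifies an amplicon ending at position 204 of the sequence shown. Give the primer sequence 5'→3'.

5'-CCGTGTTAAGTCATGA-3'

The forward primer binds at positions 138–153; the product's 3' end on the top strand is position 204.
The reverse primer anneals to the top strand over positions 189–204, i.e. to TCATGACTTAACACGG.
Its sequence written 5'→3' is the reverse complement: CCGTGTTAAGTCATGA.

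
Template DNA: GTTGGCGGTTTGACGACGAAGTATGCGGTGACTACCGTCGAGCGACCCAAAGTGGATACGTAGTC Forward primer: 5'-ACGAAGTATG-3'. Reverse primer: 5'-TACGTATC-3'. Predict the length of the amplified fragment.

The forward primer matches the template at positions 16–25.
Reverse complement of the reverse primer: GATACGTA. This occurs on the top strand at positions 55–62.
The product runs from position 16 to position 62, so its length is 62 − 16 + 1 = 47 bp.

47 bp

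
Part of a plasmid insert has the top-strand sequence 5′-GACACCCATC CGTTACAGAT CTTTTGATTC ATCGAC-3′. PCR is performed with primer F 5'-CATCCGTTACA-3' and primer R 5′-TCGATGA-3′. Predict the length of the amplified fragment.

29 bp

The forward primer matches the template at positions 7–17.
Reverse complement of the reverse primer: TCATCGA. This occurs on the top strand at positions 29–35.
Amplicon spans positions 7–35: 29 bp.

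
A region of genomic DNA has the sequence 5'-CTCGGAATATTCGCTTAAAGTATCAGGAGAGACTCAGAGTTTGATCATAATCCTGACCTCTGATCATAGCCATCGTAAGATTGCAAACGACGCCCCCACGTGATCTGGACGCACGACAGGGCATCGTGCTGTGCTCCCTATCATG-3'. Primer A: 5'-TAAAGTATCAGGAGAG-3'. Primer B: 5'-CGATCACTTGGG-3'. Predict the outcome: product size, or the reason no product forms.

No product — primer B has no binding site in the template.

Primer B (CGATCACTTGGG) does not match the top strand, and its reverse complement CCCAAGTGATCG does not match either.
With no annealing site for primer B, no amplification occurs.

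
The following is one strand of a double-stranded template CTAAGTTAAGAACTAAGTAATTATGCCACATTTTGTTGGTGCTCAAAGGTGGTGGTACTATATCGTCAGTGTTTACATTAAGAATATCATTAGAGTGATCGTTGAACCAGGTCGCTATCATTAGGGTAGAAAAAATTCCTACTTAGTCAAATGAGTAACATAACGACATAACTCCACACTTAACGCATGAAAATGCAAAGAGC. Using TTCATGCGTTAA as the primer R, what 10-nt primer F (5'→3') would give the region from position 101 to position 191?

5'-GTTGAACCAG-3'

The reverse primer's reverse complement TTAACGCATGAA matches the template at positions 180–191; the product starts at position 101.
The forward primer is identical to the top strand over positions 101–110: GTTGAACCAG.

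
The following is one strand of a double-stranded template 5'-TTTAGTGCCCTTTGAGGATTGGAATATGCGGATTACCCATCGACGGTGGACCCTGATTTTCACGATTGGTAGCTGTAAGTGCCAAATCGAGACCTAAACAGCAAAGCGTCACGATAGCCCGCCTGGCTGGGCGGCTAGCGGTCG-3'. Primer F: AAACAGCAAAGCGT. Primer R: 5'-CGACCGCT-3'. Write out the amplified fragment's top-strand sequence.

Forward primer AAACAGCAAAGCGT is found on the top strand at positions 96–109.
Reverse complement of the reverse primer: AGCGGTCG. This occurs on the top strand at positions 137–144.
The product is the template from position 96 through 144 (49 bp).

5'-AAACAGCAAAGCGTCACGATAGCCCGCCTGGCTGGGCGGCTAGCGGTCG-3'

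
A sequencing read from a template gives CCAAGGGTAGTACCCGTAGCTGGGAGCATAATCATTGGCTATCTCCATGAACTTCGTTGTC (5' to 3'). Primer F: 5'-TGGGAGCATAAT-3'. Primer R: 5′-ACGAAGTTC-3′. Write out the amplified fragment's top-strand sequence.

5'-TGGGAGCATAATCATTGGCTATCTCCATGAACTTCGT-3'

Scanning the template, TGGGAGCATAAT occurs at positions 21–32; this primer anneals to the bottom strand there with its 3' end pointing downstream.
Taking the reverse complement of ACGAAGTTC gives GAACTTCGT, found at positions 49–57 on the template; the primer anneals here to the top strand with its 3' end pointing upstream.
The product is the template from position 21 through 57 (37 bp).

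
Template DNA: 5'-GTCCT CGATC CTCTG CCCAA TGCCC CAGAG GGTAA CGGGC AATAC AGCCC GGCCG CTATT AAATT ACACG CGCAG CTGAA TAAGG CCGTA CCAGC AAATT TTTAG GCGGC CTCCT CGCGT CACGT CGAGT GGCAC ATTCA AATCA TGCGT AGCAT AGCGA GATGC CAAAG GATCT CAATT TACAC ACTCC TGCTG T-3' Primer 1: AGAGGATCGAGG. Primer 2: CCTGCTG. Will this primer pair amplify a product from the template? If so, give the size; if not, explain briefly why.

No product — the primers' 3' ends point away from each other.

Primer 1 (AGAGGATCGAGG) has reverse complement CCTCGATCCTCT, which matches the top strand at positions 3–14; primer 1 anneals to the top strand there with its 3' end pointing upstream toward position 3.
Primer 2 (CCTGCTG) matches the top strand directly at positions 189–195; it anneals to the bottom strand with its 3' end pointing downstream toward position 195.
The 3' ends diverge (primer 1 extends toward position 1, primer 2 toward position 196), so the primers never converge on a shared product.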